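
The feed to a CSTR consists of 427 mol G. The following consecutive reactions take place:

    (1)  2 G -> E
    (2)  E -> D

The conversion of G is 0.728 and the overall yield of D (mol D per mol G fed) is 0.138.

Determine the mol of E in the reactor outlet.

Conversion of G: G consumed = 2ξ₁ = 0.728 × 427 → ξ₁ = 155.4 mol.
Yield of D: 1ξ₂ / 427 = 0.138 → ξ₂ = 58.93 mol.
Outlet amounts (n = n₀ + Σ ν·ξ):
  G: 427 − 2(155.4) = 116.1
  E: 0 + 1(155.4) − 1(58.93) = 96.5
  D: 0 + 1(58.93) = 58.93

96.5 mol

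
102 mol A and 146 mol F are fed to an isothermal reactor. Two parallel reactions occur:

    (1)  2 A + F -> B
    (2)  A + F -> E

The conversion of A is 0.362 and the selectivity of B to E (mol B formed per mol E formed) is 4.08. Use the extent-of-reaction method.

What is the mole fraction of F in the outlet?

Conversion of A: A consumed = 0.362 × 102 = 36.92 mol = 2ξ₁ + 1ξ₂.
Selectivity: 1ξ₁ / (1ξ₂) = 4.08 → ξ₁ = 4.08 ξ₂.
Substitute: (2·4.08 + 1) ξ₂ = 36.92 → ξ₂ = 4.031 mol, ξ₁ = 16.45 mol.
Outlet amounts (n = n₀ + Σ ν·ξ):
  A: 102 − 2(16.45) − 1(4.031) = 65.08
  F: 146 − 1(16.45) − 1(4.031) = 125.5
  B: 0 + 1(16.45) = 16.45
  E: 0 + 1(4.031) = 4.031
Total out = 211.1 mol; y_F = 125.5 / 211.1 = 0.5947.

0.595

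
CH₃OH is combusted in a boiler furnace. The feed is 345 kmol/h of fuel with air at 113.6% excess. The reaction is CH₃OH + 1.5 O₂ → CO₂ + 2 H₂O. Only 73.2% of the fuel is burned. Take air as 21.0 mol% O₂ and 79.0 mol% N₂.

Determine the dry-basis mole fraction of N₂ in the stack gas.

Stoichiometric O₂ = 1.5 × 345 = 517.5 kmol/h; O₂ fed = 517.5 × 2.136 = 1105 kmol/h.
N₂ fed = 1105 × 79/21 = 4158 kmol/h.
Fuel reacted = 0.732 × 345 → ξ = 252.5 kmol/h.
Outlet (n = n₀ + ν ξ):
  CH₃OH: 345 − 1(252.5) = 92.46
  O₂: 1105 − 1.5(252.5) = 726.6
  N₂: 4158 (inert)
  CO₂: 0 + 1(252.5) = 252.5
  H₂O: 0 + 2(252.5) = 505.1
Dry total = 5230 kmol/h; y_N₂ (dry) = 4158 / 5230 = 0.7951.

0.795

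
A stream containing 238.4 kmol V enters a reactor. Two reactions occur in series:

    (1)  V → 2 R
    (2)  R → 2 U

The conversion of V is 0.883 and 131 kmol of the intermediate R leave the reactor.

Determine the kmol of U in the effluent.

Conversion of V: V consumed = 1ξ₁ = 0.883 × 238.4 → ξ₁ = 210.5 kmol.
R balance: n_R = 0 + 2ξ₁ − 1ξ₂ = 131 → ξ₂ = (2·210.5 − 131)/1 = 290 kmol.
Outlet amounts (n = n₀ + Σ ν·ξ):
  V: 238.4 − 1(210.5) = 27.89
  R: 0 + 2(210.5) − 1(290) = 131
  U: 0 + 2(290) = 580

580 kmol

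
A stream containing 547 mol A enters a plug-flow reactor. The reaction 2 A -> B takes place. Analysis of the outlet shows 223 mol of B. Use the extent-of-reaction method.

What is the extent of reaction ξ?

ξ = 223 mol

For B: n = n₀ + 1ξ → 223 = 0 + 1ξ, giving ξ = 223 mol.
Outlet amounts (n = n₀ + ν ξ):
  A: 547 − 2(223) = 101
  B: 0 + 1(223) = 223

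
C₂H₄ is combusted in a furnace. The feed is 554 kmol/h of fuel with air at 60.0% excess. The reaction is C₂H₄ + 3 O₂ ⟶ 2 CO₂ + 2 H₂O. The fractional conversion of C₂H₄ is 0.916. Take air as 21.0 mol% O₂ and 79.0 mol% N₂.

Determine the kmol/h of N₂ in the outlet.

10000 kmol/h

Stoichiometric O₂ = 3 × 554 = 1662 kmol/h; O₂ fed = 1662 × 1.600 = 2659 kmol/h.
N₂ fed = 2659 × 79/21 = 10000 kmol/h.
Fuel reacted = 0.916 × 554 → ξ = 507.5 kmol/h.
Outlet (n = n₀ + ν ξ):
  C₂H₄: 554 − 1(507.5) = 46.54
  O₂: 2659 − 3(507.5) = 1137
  N₂: 10000 (inert)
  CO₂: 0 + 2(507.5) = 1015
  H₂O: 0 + 2(507.5) = 1015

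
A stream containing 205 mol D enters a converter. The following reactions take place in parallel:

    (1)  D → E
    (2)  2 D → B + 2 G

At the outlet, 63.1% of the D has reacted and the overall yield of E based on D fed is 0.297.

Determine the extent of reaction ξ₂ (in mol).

ξ₂ = 34.2 mol

Yield of E: 1ξ₁ / 205 = 0.297 → ξ₁ = 60.88 mol.
Conversion of D: 1ξ₁ + 2ξ₂ = 0.631 × 205 = 129.4 → ξ₂ = 34.23 mol.
Outlet amounts (n = n₀ + Σ ν·ξ):
  D: 205 − 1(60.88) − 2(34.23) = 75.65
  E: 0 + 1(60.88) = 60.88
  B: 0 + 1(34.23) = 34.23
  G: 0 + 2(34.23) = 68.47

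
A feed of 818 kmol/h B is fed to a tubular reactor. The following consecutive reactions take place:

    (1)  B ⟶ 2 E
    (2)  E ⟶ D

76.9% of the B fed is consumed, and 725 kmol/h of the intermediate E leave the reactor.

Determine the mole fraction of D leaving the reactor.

Conversion of B: B consumed = 1ξ₁ = 0.769 × 818 → ξ₁ = 629 kmol/h.
E balance: n_E = 0 + 2ξ₁ − 1ξ₂ = 725 → ξ₂ = (2·629 − 725)/1 = 533.1 kmol/h.
Outlet amounts (n = n₀ + Σ ν·ξ):
  B: 818 − 1(629) = 189
  E: 0 + 2(629) − 1(533.1) = 725
  D: 0 + 1(533.1) = 533.1
Total out = 1447 kmol/h; y_D = 533.1 / 1447 = 0.3684.

0.368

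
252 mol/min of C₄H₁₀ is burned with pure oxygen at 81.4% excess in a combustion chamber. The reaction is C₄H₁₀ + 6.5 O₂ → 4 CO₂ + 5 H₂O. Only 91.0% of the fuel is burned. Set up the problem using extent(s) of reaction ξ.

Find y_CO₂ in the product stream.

Stoichiometric O₂ = 6.5 × 252 = 1638 mol/min; O₂ fed = 1638 × 1.814 = 2971 mol/min.
Fuel reacted = 0.91 × 252 → ξ = 229.3 mol/min.
Outlet (n = n₀ + ν ξ):
  C₄H₁₀: 252 − 1(229.3) = 22.68
  O₂: 2971 − 6.5(229.3) = 1481
  CO₂: 0 + 4(229.3) = 917.3
  H₂O: 0 + 5(229.3) = 1147
Total out = 3567 mol/min; y_CO₂ = 917.3 / 3567 = 0.2571.

0.257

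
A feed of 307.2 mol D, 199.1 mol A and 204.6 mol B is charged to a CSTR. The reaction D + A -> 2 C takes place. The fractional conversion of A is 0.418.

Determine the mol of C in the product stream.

166 mol

A reacted = 0.418 × 199.1 = 83.22 mol; ν_A = −1, so ξ = 83.22/1 = 83.22 mol.
Outlet amounts (n = n₀ + ν ξ):
  D: 307.2 − 1(83.22) = 224
  A: 199.1 − 1(83.22) = 115.9
  C: 0 + 2(83.22) = 166.4
  B: 204.6 (inert)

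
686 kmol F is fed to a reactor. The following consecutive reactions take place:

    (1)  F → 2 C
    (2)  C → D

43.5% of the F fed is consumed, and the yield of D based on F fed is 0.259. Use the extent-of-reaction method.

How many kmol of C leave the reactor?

Conversion of F: F consumed = 1ξ₁ = 0.435 × 686 → ξ₁ = 298.4 kmol.
Yield of D: 1ξ₂ / 686 = 0.259 → ξ₂ = 177.7 kmol.
Outlet amounts (n = n₀ + Σ ν·ξ):
  F: 686 − 1(298.4) = 387.6
  C: 0 + 2(298.4) − 1(177.7) = 419.1
  D: 0 + 1(177.7) = 177.7

419 kmol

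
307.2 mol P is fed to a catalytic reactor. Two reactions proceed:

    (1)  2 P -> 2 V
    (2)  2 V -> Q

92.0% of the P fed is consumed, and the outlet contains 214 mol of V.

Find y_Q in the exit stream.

Conversion of P: P consumed = 2ξ₁ = 0.92 × 307.2 → ξ₁ = 141.3 mol.
V balance: n_V = 0 + 2ξ₁ − 2ξ₂ = 214 → ξ₂ = (2·141.3 − 214)/2 = 34.31 mol.
Outlet amounts (n = n₀ + Σ ν·ξ):
  P: 307.2 − 2(141.3) = 24.58
  V: 0 + 2(141.3) − 2(34.31) = 214
  Q: 0 + 1(34.31) = 34.31
Total out = 272.9 mol; y_Q = 34.31 / 272.9 = 0.1257.

0.126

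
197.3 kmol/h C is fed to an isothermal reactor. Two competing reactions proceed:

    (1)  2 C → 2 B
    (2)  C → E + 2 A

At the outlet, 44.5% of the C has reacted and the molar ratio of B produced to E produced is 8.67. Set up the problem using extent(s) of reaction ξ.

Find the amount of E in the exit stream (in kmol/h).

Conversion of C: C consumed = 0.445 × 197.3 = 87.8 kmol/h = 2ξ₁ + 1ξ₂.
Selectivity: 2ξ₁ / (1ξ₂) = 8.67 → ξ₁ = 4.335 ξ₂.
Substitute: (2·4.335 + 1) ξ₂ = 87.8 → ξ₂ = 9.079 kmol/h, ξ₁ = 39.36 kmol/h.
Outlet amounts (n = n₀ + Σ ν·ξ):
  C: 197.3 − 2(39.36) − 1(9.079) = 109.5
  B: 0 + 2(39.36) = 78.72
  E: 0 + 1(9.079) = 9.079
  A: 0 + 2(9.079) = 18.16

9.08 kmol/h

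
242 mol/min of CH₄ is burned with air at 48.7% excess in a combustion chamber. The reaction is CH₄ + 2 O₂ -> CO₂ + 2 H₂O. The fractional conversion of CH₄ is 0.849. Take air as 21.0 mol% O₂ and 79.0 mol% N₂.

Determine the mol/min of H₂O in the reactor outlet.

411 mol/min

Stoichiometric O₂ = 2 × 242 = 484 mol/min; O₂ fed = 484 × 1.487 = 719.7 mol/min.
N₂ fed = 719.7 × 79/21 = 2707 mol/min.
Fuel reacted = 0.849 × 242 → ξ = 205.5 mol/min.
Outlet (n = n₀ + ν ξ):
  CH₄: 242 − 1(205.5) = 36.54
  O₂: 719.7 − 2(205.5) = 308.8
  N₂: 2707 (inert)
  CO₂: 0 + 1(205.5) = 205.5
  H₂O: 0 + 2(205.5) = 410.9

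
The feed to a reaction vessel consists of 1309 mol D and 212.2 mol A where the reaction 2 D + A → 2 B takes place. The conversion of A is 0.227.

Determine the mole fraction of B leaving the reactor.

A reacted = 0.227 × 212.2 = 48.17 mol; ν_A = −1, so ξ = 48.17/1 = 48.17 mol.
Outlet amounts (n = n₀ + ν ξ):
  D: 1309 − 2(48.17) = 1213
  A: 212.2 − 1(48.17) = 164
  B: 0 + 2(48.17) = 96.34
Total out = 1473 mol; y_B = 96.34 / 1473 = 0.0654.

0.0654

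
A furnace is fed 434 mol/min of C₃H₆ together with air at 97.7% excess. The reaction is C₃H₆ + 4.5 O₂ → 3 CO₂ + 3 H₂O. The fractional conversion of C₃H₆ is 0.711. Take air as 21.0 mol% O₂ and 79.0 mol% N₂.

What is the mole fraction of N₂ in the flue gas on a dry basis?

Stoichiometric O₂ = 4.5 × 434 = 1953 mol/min; O₂ fed = 1953 × 1.977 = 3861 mol/min.
N₂ fed = 3861 × 79/21 = 14530 mol/min.
Fuel reacted = 0.711 × 434 → ξ = 308.6 mol/min.
Outlet (n = n₀ + ν ξ):
  C₃H₆: 434 − 1(308.6) = 125.4
  O₂: 3861 − 4.5(308.6) = 2472
  N₂: 14530 (inert)
  CO₂: 0 + 3(308.6) = 925.7
  H₂O: 0 + 3(308.6) = 925.7
Dry total = 18050 mol/min; y_N₂ (dry) = 14530 / 18050 = 0.8048.

0.805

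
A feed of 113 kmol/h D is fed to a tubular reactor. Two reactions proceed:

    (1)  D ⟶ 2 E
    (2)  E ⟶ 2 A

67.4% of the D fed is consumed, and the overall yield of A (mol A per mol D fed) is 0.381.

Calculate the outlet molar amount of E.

131 kmol/h

Conversion of D: D consumed = 1ξ₁ = 0.674 × 113 → ξ₁ = 76.16 kmol/h.
Yield of A: 2ξ₂ / 113 = 0.381 → ξ₂ = 21.53 kmol/h.
Outlet amounts (n = n₀ + Σ ν·ξ):
  D: 113 − 1(76.16) = 36.84
  E: 0 + 2(76.16) − 1(21.53) = 130.8
  A: 0 + 2(21.53) = 43.05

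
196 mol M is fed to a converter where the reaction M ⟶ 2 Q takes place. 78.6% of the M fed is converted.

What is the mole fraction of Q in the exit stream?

M reacted = 0.786 × 196 = 154.1 mol; ν_M = −1, so ξ = 154.1/1 = 154.1 mol.
Outlet amounts (n = n₀ + ν ξ):
  M: 196 − 1(154.1) = 41.94
  Q: 0 + 2(154.1) = 308.1
Total out = 350.1 mol; y_Q = 308.1 / 350.1 = 0.8802.

0.88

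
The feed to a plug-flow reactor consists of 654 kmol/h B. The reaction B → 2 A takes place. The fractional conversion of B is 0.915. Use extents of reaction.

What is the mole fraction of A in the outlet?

B reacted = 0.915 × 654 = 598.4 kmol/h; ν_B = −1, so ξ = 598.4/1 = 598.4 kmol/h.
Outlet amounts (n = n₀ + ν ξ):
  B: 654 − 1(598.4) = 55.59
  A: 0 + 2(598.4) = 1197
Total out = 1252 kmol/h; y_A = 1197 / 1252 = 0.9556.

0.956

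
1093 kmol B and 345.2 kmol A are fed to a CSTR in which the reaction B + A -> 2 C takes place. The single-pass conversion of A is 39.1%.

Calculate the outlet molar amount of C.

270 kmol

A reacted = 0.391 × 345.2 = 135 kmol; ν_A = −1, so ξ = 135/1 = 135 kmol.
Outlet amounts (n = n₀ + ν ξ):
  B: 1093 − 1(135) = 958
  A: 345.2 − 1(135) = 210.2
  C: 0 + 2(135) = 269.9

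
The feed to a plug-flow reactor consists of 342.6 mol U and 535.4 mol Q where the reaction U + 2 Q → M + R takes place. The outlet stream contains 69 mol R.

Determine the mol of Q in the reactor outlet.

397 mol

For R: n = n₀ + 1ξ → 69 = 0 + 1ξ, giving ξ = 69 mol.
Outlet amounts (n = n₀ + ν ξ):
  U: 342.6 − 1(69) = 273.6
  Q: 535.4 − 2(69) = 397.4
  M: 0 + 1(69) = 69
  R: 0 + 1(69) = 69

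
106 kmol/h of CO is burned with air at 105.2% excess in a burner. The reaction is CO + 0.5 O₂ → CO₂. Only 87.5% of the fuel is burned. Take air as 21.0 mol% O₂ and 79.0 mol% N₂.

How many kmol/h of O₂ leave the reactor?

62.4 kmol/h

Stoichiometric O₂ = 0.5 × 106 = 53 kmol/h; O₂ fed = 53 × 2.052 = 108.8 kmol/h.
N₂ fed = 108.8 × 79/21 = 409.1 kmol/h.
Fuel reacted = 0.875 × 106 → ξ = 92.75 kmol/h.
Outlet (n = n₀ + ν ξ):
  CO: 106 − 1(92.75) = 13.25
  O₂: 108.8 − 0.5(92.75) = 62.38
  N₂: 409.1 (inert)
  CO₂: 0 + 1(92.75) = 92.75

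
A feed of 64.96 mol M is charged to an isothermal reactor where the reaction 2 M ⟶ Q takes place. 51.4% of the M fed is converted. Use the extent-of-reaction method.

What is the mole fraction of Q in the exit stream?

M reacted = 0.514 × 64.96 = 33.39 mol; ν_M = −2, so ξ = 33.39/2 = 16.69 mol.
Outlet amounts (n = n₀ + ν ξ):
  M: 64.96 − 2(16.69) = 31.57
  Q: 0 + 1(16.69) = 16.69
Total out = 48.27 mol; y_Q = 16.69 / 48.27 = 0.3459.

0.346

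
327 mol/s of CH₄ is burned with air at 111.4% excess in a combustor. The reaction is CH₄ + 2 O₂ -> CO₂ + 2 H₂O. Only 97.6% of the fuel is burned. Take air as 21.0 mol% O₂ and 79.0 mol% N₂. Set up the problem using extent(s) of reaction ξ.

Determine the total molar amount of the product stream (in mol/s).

6910 mol/s

Stoichiometric O₂ = 2 × 327 = 654 mol/s; O₂ fed = 654 × 2.114 = 1383 mol/s.
N₂ fed = 1383 × 79/21 = 5201 mol/s.
Fuel reacted = 0.976 × 327 → ξ = 319.2 mol/s.
Outlet (n = n₀ + ν ξ):
  CH₄: 327 − 1(319.2) = 7.848
  O₂: 1383 − 2(319.2) = 744.3
  N₂: 5201 (inert)
  CO₂: 0 + 1(319.2) = 319.2
  H₂O: 0 + 2(319.2) = 638.3
Total out = 7.848 + 744.3 + 5201 + 319.2 + 638.3 = 6911 mol/s.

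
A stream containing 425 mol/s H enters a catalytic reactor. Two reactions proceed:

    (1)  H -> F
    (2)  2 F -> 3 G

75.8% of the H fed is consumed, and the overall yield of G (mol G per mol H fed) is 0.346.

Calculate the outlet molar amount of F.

Conversion of H: H consumed = 1ξ₁ = 0.758 × 425 → ξ₁ = 322.1 mol/s.
Yield of G: 3ξ₂ / 425 = 0.346 → ξ₂ = 49.02 mol/s.
Outlet amounts (n = n₀ + Σ ν·ξ):
  H: 425 − 1(322.1) = 102.9
  F: 0 + 1(322.1) − 2(49.02) = 224.1
  G: 0 + 3(49.02) = 147

224 mol/s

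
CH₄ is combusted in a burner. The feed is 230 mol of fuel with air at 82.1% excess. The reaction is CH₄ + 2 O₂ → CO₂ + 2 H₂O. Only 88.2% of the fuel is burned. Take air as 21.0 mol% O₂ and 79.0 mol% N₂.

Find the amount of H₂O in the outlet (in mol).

Stoichiometric O₂ = 2 × 230 = 460 mol; O₂ fed = 460 × 1.821 = 837.7 mol.
N₂ fed = 837.7 × 79/21 = 3151 mol.
Fuel reacted = 0.882 × 230 → ξ = 202.9 mol.
Outlet (n = n₀ + ν ξ):
  CH₄: 230 − 1(202.9) = 27.14
  O₂: 837.7 − 2(202.9) = 431.9
  N₂: 3151 (inert)
  CO₂: 0 + 1(202.9) = 202.9
  H₂O: 0 + 2(202.9) = 405.7

406 mol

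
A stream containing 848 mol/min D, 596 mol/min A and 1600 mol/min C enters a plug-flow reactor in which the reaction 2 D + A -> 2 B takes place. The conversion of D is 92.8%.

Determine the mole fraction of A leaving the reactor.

D reacted = 0.928 × 848 = 786.9 mol/min; ν_D = −2, so ξ = 786.9/2 = 393.5 mol/min.
Outlet amounts (n = n₀ + ν ξ):
  D: 848 − 2(393.5) = 61.06
  A: 596 − 1(393.5) = 202.5
  B: 0 + 2(393.5) = 786.9
  C: 1600 (inert)
Total out = 2651 mol/min; y_A = 202.5 / 2651 = 0.07641.

0.0764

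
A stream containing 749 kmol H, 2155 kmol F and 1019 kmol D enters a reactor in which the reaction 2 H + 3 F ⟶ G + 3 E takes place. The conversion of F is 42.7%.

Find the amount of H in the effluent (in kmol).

F reacted = 0.427 × 2155 = 920.2 kmol; ν_F = −3, so ξ = 920.2/3 = 306.7 kmol.
Outlet amounts (n = n₀ + ν ξ):
  H: 749 − 2(306.7) = 135.5
  F: 2155 − 3(306.7) = 1235
  G: 0 + 1(306.7) = 306.7
  E: 0 + 3(306.7) = 920.2
  D: 1019 (inert)

136 kmol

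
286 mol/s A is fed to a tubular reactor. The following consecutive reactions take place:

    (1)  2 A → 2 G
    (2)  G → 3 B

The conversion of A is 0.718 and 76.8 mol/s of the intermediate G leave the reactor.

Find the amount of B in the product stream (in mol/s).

Conversion of A: A consumed = 2ξ₁ = 0.718 × 286 → ξ₁ = 102.7 mol/s.
G balance: n_G = 0 + 2ξ₁ − 1ξ₂ = 76.8 → ξ₂ = (2·102.7 − 76.8)/1 = 128.5 mol/s.
Outlet amounts (n = n₀ + Σ ν·ξ):
  A: 286 − 2(102.7) = 80.65
  G: 0 + 2(102.7) − 1(128.5) = 76.8
  B: 0 + 3(128.5) = 385.6

386 mol/s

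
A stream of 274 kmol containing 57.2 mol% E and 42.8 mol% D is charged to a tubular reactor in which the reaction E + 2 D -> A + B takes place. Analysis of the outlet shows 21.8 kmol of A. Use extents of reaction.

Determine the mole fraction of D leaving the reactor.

0.292

For A: n = n₀ + 1ξ → 21.8 = 0 + 1ξ, giving ξ = 21.8 kmol.
Outlet amounts (n = n₀ + ν ξ):
  E: 156.7 − 1(21.8) = 134.9
  D: 117.3 − 2(21.8) = 73.67
  A: 0 + 1(21.8) = 21.8
  B: 0 + 1(21.8) = 21.8
Total out = 252.2 kmol; y_D = 73.67 / 252.2 = 0.2921.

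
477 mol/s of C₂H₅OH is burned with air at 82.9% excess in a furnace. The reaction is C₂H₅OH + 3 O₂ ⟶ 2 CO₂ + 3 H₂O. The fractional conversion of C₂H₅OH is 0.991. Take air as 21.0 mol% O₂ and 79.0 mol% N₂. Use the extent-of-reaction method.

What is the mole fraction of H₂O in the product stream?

Stoichiometric O₂ = 3 × 477 = 1431 mol/s; O₂ fed = 1431 × 1.829 = 2617 mol/s.
N₂ fed = 2617 × 79/21 = 9846 mol/s.
Fuel reacted = 0.991 × 477 → ξ = 472.7 mol/s.
Outlet (n = n₀ + ν ξ):
  C₂H₅OH: 477 − 1(472.7) = 4.293
  O₂: 2617 − 3(472.7) = 1199
  N₂: 9846 (inert)
  CO₂: 0 + 2(472.7) = 945.4
  H₂O: 0 + 3(472.7) = 1418
Total out = 13410 mol/s; y_H₂O = 1418 / 13410 = 0.1057.

0.106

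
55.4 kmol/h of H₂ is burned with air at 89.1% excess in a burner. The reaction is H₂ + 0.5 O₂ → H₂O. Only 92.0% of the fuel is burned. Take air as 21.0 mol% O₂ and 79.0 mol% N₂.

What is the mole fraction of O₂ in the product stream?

Stoichiometric O₂ = 0.5 × 55.4 = 27.7 kmol/h; O₂ fed = 27.7 × 1.891 = 52.38 kmol/h.
N₂ fed = 52.38 × 79/21 = 197.1 kmol/h.
Fuel reacted = 0.92 × 55.4 → ξ = 50.97 kmol/h.
Outlet (n = n₀ + ν ξ):
  H₂: 55.4 − 1(50.97) = 4.432
  O₂: 52.38 − 0.5(50.97) = 26.9
  N₂: 197.1 (inert)
  H₂O: 0 + 1(50.97) = 50.97
Total out = 279.3 kmol/h; y_O₂ = 26.9 / 279.3 = 0.09628.

0.0963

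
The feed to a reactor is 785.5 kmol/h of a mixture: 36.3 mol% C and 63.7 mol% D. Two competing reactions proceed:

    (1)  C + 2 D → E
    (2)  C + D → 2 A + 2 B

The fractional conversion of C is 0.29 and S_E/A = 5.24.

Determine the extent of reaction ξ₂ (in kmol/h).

Conversion of C: C consumed = 0.29 × 285.1 = 82.69 kmol/h = 1ξ₁ + 1ξ₂.
Selectivity: 1ξ₁ / (2ξ₂) = 5.24 → ξ₁ = 10.48 ξ₂.
Substitute: (1·10.48 + 1) ξ₂ = 82.69 → ξ₂ = 7.203 kmol/h, ξ₁ = 75.49 kmol/h.
Outlet amounts (n = n₀ + Σ ν·ξ):
  C: 285.1 − 1(75.49) − 1(7.203) = 202.4
  D: 500.4 − 2(75.49) − 1(7.203) = 342.2
  E: 0 + 1(75.49) = 75.49
  A: 0 + 2(7.203) = 14.41
  B: 0 + 2(7.203) = 14.41

ξ₂ = 7.2 kmol/h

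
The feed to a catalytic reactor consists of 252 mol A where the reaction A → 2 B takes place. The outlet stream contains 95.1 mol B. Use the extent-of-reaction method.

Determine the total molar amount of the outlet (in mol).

For B: n = n₀ + 2ξ → 95.1 = 0 + 2ξ, giving ξ = 47.55 mol.
Outlet amounts (n = n₀ + ν ξ):
  A: 252 − 1(47.55) = 204.4
  B: 0 + 2(47.55) = 95.1
Total out = 204.4 + 95.1 = 299.5 mol.

300 mol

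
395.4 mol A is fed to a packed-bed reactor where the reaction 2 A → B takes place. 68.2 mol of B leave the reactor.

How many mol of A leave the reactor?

259 mol

For B: n = n₀ + 1ξ → 68.2 = 0 + 1ξ, giving ξ = 68.2 mol.
Outlet amounts (n = n₀ + ν ξ):
  A: 395.4 − 2(68.2) = 259
  B: 0 + 1(68.2) = 68.2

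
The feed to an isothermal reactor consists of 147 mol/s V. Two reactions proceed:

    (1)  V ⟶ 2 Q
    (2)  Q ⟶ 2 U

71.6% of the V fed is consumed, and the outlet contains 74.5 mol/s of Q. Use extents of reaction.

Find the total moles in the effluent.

388 mol/s

Conversion of V: V consumed = 1ξ₁ = 0.716 × 147 → ξ₁ = 105.3 mol/s.
Q balance: n_Q = 0 + 2ξ₁ − 1ξ₂ = 74.5 → ξ₂ = (2·105.3 − 74.5)/1 = 136 mol/s.
Outlet amounts (n = n₀ + Σ ν·ξ):
  V: 147 − 1(105.3) = 41.75
  Q: 0 + 2(105.3) − 1(136) = 74.5
  U: 0 + 2(136) = 272
Total out = 41.75 + 74.5 + 272 = 388.3 mol/s.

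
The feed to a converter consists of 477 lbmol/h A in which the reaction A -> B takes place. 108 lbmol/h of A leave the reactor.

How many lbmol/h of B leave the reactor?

For A: n = n₀ − 1ξ → 108 = 477 − 1ξ, giving ξ = 369 lbmol/h.
Outlet amounts (n = n₀ + ν ξ):
  A: 477 − 1(369) = 108
  B: 0 + 1(369) = 369

369 lbmol/h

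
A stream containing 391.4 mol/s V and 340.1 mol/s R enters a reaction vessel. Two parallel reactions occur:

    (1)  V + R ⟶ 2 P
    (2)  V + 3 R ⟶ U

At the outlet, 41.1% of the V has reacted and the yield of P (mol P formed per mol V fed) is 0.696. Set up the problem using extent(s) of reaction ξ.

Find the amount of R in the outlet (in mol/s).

Yield of P: 2ξ₁ / 391.4 = 0.696 → ξ₁ = 136.2 mol/s.
Conversion of V: 1ξ₁ + 1ξ₂ = 0.411 × 391.4 = 160.9 → ξ₂ = 24.66 mol/s.
Outlet amounts (n = n₀ + Σ ν·ξ):
  V: 391.4 − 1(136.2) − 1(24.66) = 230.5
  R: 340.1 − 1(136.2) − 3(24.66) = 129.9
  P: 0 + 2(136.2) = 272.4
  U: 0 + 1(24.66) = 24.66

130 mol/s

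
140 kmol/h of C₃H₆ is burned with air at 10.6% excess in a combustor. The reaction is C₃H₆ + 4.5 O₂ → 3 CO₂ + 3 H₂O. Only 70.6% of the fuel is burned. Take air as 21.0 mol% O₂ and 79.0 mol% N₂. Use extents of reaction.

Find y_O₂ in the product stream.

Stoichiometric O₂ = 4.5 × 140 = 630 kmol/h; O₂ fed = 630 × 1.106 = 696.8 kmol/h.
N₂ fed = 696.8 × 79/21 = 2621 kmol/h.
Fuel reacted = 0.706 × 140 → ξ = 98.84 kmol/h.
Outlet (n = n₀ + ν ξ):
  C₃H₆: 140 − 1(98.84) = 41.16
  O₂: 696.8 − 4.5(98.84) = 252
  N₂: 2621 (inert)
  CO₂: 0 + 3(98.84) = 296.5
  H₂O: 0 + 3(98.84) = 296.5
Total out = 3507 kmol/h; y_O₂ = 252 / 3507 = 0.07185.

0.0718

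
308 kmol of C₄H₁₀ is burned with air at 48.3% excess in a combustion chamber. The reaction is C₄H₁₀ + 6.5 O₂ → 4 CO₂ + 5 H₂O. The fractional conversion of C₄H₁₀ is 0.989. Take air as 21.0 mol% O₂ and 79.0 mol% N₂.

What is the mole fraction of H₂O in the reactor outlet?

0.102

Stoichiometric O₂ = 6.5 × 308 = 2002 kmol; O₂ fed = 2002 × 1.483 = 2969 kmol.
N₂ fed = 2969 × 79/21 = 11170 kmol.
Fuel reacted = 0.989 × 308 → ξ = 304.6 kmol.
Outlet (n = n₀ + ν ξ):
  C₄H₁₀: 308 − 1(304.6) = 3.388
  O₂: 2969 − 6.5(304.6) = 989
  N₂: 11170 (inert)
  CO₂: 0 + 4(304.6) = 1218
  H₂O: 0 + 5(304.6) = 1523
Total out = 14900 kmol; y_H₂O = 1523 / 14900 = 0.1022.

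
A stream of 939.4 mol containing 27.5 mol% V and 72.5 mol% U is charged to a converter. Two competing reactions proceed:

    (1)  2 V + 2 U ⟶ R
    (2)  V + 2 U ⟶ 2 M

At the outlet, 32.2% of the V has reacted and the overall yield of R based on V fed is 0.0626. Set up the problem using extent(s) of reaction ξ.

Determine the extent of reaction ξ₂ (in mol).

ξ₂ = 50.8 mol

Yield of R: 1ξ₁ / 258.3 = 0.0626 → ξ₁ = 16.17 mol.
Conversion of V: 2ξ₁ + 1ξ₂ = 0.322 × 258.3 = 83.18 → ξ₂ = 50.84 mol.
Outlet amounts (n = n₀ + Σ ν·ξ):
  V: 258.3 − 2(16.17) − 1(50.84) = 175.2
  U: 681.1 − 2(16.17) − 2(50.84) = 547
  R: 0 + 1(16.17) = 16.17
  M: 0 + 2(50.84) = 101.7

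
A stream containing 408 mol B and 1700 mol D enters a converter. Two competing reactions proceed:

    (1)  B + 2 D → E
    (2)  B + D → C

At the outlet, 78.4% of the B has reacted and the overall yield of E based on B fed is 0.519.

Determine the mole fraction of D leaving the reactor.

0.741

Yield of E: 1ξ₁ / 408 = 0.519 → ξ₁ = 211.8 mol.
Conversion of B: 1ξ₁ + 1ξ₂ = 0.784 × 408 = 319.9 → ξ₂ = 108.1 mol.
Outlet amounts (n = n₀ + Σ ν·ξ):
  B: 408 − 1(211.8) − 1(108.1) = 88.13
  D: 1700 − 2(211.8) − 1(108.1) = 1168
  E: 0 + 1(211.8) = 211.8
  C: 0 + 1(108.1) = 108.1
Total out = 1576 mol; y_D = 1168 / 1576 = 0.7412.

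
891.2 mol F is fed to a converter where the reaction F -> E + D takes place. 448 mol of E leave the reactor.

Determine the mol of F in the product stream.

443 mol

For E: n = n₀ + 1ξ → 448 = 0 + 1ξ, giving ξ = 448 mol.
Outlet amounts (n = n₀ + ν ξ):
  F: 891.2 − 1(448) = 443.2
  E: 0 + 1(448) = 448
  D: 0 + 1(448) = 448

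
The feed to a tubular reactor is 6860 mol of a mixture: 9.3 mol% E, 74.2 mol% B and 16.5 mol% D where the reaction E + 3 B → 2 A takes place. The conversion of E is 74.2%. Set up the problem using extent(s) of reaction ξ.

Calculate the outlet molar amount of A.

947 mol

E reacted = 0.742 × 638 = 473.4 mol; ν_E = −1, so ξ = 473.4/1 = 473.4 mol.
Outlet amounts (n = n₀ + ν ξ):
  E: 638 − 1(473.4) = 164.6
  B: 5090 − 3(473.4) = 3670
  A: 0 + 2(473.4) = 946.8
  D: 1132 (inert)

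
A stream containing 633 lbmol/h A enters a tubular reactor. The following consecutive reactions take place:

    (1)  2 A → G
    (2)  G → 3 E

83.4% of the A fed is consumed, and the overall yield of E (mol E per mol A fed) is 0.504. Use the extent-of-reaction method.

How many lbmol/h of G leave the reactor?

158 lbmol/h

Conversion of A: A consumed = 2ξ₁ = 0.834 × 633 → ξ₁ = 264 lbmol/h.
Yield of E: 3ξ₂ / 633 = 0.504 → ξ₂ = 106.3 lbmol/h.
Outlet amounts (n = n₀ + Σ ν·ξ):
  A: 633 − 2(264) = 105.1
  G: 0 + 1(264) − 1(106.3) = 157.6
  E: 0 + 3(106.3) = 319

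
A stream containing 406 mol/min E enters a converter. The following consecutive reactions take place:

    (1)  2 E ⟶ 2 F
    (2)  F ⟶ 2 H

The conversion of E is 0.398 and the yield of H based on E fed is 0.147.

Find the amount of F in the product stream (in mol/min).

132 mol/min

Conversion of E: E consumed = 2ξ₁ = 0.398 × 406 → ξ₁ = 80.79 mol/min.
Yield of H: 2ξ₂ / 406 = 0.147 → ξ₂ = 29.84 mol/min.
Outlet amounts (n = n₀ + Σ ν·ξ):
  E: 406 − 2(80.79) = 244.4
  F: 0 + 2(80.79) − 1(29.84) = 131.7
  H: 0 + 2(29.84) = 59.68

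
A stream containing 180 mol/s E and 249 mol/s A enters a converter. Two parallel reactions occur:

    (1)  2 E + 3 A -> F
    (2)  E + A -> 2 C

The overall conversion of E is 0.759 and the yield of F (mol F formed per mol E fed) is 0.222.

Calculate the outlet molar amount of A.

Yield of F: 1ξ₁ / 180 = 0.222 → ξ₁ = 39.96 mol/s.
Conversion of E: 2ξ₁ + 1ξ₂ = 0.759 × 180 = 136.6 → ξ₂ = 56.7 mol/s.
Outlet amounts (n = n₀ + Σ ν·ξ):
  E: 180 − 2(39.96) − 1(56.7) = 43.38
  A: 249 − 3(39.96) − 1(56.7) = 72.42
  F: 0 + 1(39.96) = 39.96
  C: 0 + 2(56.7) = 113.4

72.4 mol/s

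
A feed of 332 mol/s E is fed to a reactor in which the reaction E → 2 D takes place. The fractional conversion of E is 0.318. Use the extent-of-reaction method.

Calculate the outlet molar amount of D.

E reacted = 0.318 × 332 = 105.6 mol/s; ν_E = −1, so ξ = 105.6/1 = 105.6 mol/s.
Outlet amounts (n = n₀ + ν ξ):
  E: 332 − 1(105.6) = 226.4
  D: 0 + 2(105.6) = 211.2

211 mol/s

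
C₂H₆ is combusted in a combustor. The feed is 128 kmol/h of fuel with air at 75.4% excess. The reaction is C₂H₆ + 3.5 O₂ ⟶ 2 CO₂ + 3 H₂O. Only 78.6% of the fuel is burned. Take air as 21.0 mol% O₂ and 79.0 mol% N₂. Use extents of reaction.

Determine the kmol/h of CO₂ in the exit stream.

Stoichiometric O₂ = 3.5 × 128 = 448 kmol/h; O₂ fed = 448 × 1.754 = 785.8 kmol/h.
N₂ fed = 785.8 × 79/21 = 2956 kmol/h.
Fuel reacted = 0.786 × 128 → ξ = 100.6 kmol/h.
Outlet (n = n₀ + ν ξ):
  C₂H₆: 128 − 1(100.6) = 27.39
  O₂: 785.8 − 3.5(100.6) = 433.7
  N₂: 2956 (inert)
  CO₂: 0 + 2(100.6) = 201.2
  H₂O: 0 + 3(100.6) = 301.8

201 kmol/h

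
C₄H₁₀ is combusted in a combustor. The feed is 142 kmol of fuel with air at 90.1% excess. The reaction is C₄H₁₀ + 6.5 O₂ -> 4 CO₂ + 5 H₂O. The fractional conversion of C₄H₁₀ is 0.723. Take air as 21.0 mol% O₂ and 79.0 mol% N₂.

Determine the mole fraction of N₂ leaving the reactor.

0.763

Stoichiometric O₂ = 6.5 × 142 = 923 kmol; O₂ fed = 923 × 1.901 = 1755 kmol.
N₂ fed = 1755 × 79/21 = 6601 kmol.
Fuel reacted = 0.723 × 142 → ξ = 102.7 kmol.
Outlet (n = n₀ + ν ξ):
  C₄H₁₀: 142 − 1(102.7) = 39.33
  O₂: 1755 − 6.5(102.7) = 1087
  N₂: 6601 (inert)
  CO₂: 0 + 4(102.7) = 410.7
  H₂O: 0 + 5(102.7) = 513.3
Total out = 8651 kmol; y_N₂ = 6601 / 8651 = 0.763.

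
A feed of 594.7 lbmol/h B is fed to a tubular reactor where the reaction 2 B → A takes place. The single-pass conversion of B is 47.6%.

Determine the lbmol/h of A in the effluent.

142 lbmol/h

B reacted = 0.476 × 594.7 = 283.1 lbmol/h; ν_B = −2, so ξ = 283.1/2 = 141.5 lbmol/h.
Outlet amounts (n = n₀ + ν ξ):
  B: 594.7 − 2(141.5) = 311.6
  A: 0 + 1(141.5) = 141.5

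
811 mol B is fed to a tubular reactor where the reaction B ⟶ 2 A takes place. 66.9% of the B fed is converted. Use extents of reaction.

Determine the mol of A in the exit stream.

B reacted = 0.669 × 811 = 542.6 mol; ν_B = −1, so ξ = 542.6/1 = 542.6 mol.
Outlet amounts (n = n₀ + ν ξ):
  B: 811 − 1(542.6) = 268.4
  A: 0 + 2(542.6) = 1085

1090 mol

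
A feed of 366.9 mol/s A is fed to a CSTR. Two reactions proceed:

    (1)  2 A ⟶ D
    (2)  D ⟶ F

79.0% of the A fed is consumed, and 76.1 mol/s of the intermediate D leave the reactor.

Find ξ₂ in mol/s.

ξ₂ = 68.8 mol/s

Conversion of A: A consumed = 2ξ₁ = 0.79 × 366.9 → ξ₁ = 144.9 mol/s.
D balance: n_D = 0 + 1ξ₁ − 1ξ₂ = 76.1 → ξ₂ = (1·144.9 − 76.1)/1 = 68.83 mol/s.
Outlet amounts (n = n₀ + Σ ν·ξ):
  A: 366.9 − 2(144.9) = 77.05
  D: 0 + 1(144.9) − 1(68.83) = 76.1
  F: 0 + 1(68.83) = 68.83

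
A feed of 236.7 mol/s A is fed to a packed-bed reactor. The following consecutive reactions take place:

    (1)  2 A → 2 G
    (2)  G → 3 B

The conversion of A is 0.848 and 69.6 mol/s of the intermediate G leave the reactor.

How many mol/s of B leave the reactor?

Conversion of A: A consumed = 2ξ₁ = 0.848 × 236.7 → ξ₁ = 100.4 mol/s.
G balance: n_G = 0 + 2ξ₁ − 1ξ₂ = 69.6 → ξ₂ = (2·100.4 − 69.6)/1 = 131.1 mol/s.
Outlet amounts (n = n₀ + Σ ν·ξ):
  A: 236.7 − 2(100.4) = 35.98
  G: 0 + 2(100.4) − 1(131.1) = 69.6
  B: 0 + 3(131.1) = 393.4

393 mol/s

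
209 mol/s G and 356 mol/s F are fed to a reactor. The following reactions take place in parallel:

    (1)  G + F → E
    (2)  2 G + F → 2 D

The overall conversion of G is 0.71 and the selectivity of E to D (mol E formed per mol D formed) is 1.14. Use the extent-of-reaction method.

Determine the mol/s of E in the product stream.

79 mol/s

Conversion of G: G consumed = 0.71 × 209 = 148.4 mol/s = 1ξ₁ + 2ξ₂.
Selectivity: 1ξ₁ / (2ξ₂) = 1.14 → ξ₁ = 2.28 ξ₂.
Substitute: (1·2.28 + 2) ξ₂ = 148.4 → ξ₂ = 34.67 mol/s, ξ₁ = 79.05 mol/s.
Outlet amounts (n = n₀ + Σ ν·ξ):
  G: 209 − 1(79.05) − 2(34.67) = 60.61
  F: 356 − 1(79.05) − 1(34.67) = 242.3
  E: 0 + 1(79.05) = 79.05
  D: 0 + 2(34.67) = 69.34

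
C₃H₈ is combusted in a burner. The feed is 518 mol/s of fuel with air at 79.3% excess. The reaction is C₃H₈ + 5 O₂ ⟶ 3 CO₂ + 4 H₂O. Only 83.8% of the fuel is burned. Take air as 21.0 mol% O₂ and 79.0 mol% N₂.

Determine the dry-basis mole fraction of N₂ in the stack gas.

Stoichiometric O₂ = 5 × 518 = 2590 mol/s; O₂ fed = 2590 × 1.793 = 4644 mol/s.
N₂ fed = 4644 × 79/21 = 17470 mol/s.
Fuel reacted = 0.838 × 518 → ξ = 434.1 mol/s.
Outlet (n = n₀ + ν ξ):
  C₃H₈: 518 − 1(434.1) = 83.92
  O₂: 4644 − 5(434.1) = 2473
  N₂: 17470 (inert)
  CO₂: 0 + 3(434.1) = 1302
  H₂O: 0 + 4(434.1) = 1736
Dry total = 21330 mol/s; y_N₂ (dry) = 17470 / 21330 = 0.819.

0.819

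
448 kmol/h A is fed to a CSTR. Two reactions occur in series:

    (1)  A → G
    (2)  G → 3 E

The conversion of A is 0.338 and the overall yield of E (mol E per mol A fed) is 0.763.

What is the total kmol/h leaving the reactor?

676 kmol/h

Conversion of A: A consumed = 1ξ₁ = 0.338 × 448 → ξ₁ = 151.4 kmol/h.
Yield of E: 3ξ₂ / 448 = 0.763 → ξ₂ = 113.9 kmol/h.
Outlet amounts (n = n₀ + Σ ν·ξ):
  A: 448 − 1(151.4) = 296.6
  G: 0 + 1(151.4) − 1(113.9) = 37.48
  E: 0 + 3(113.9) = 341.8
Total out = 296.6 + 37.48 + 341.8 = 675.9 kmol/h.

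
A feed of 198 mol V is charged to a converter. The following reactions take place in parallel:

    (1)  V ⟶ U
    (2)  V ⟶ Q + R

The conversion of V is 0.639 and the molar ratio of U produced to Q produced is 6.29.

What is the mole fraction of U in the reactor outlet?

0.507

Conversion of V: V consumed = 0.639 × 198 = 126.5 mol = 1ξ₁ + 1ξ₂.
Selectivity: 1ξ₁ / (1ξ₂) = 6.29 → ξ₁ = 6.29 ξ₂.
Substitute: (1·6.29 + 1) ξ₂ = 126.5 → ξ₂ = 17.36 mol, ξ₁ = 109.2 mol.
Outlet amounts (n = n₀ + Σ ν·ξ):
  V: 198 − 1(109.2) − 1(17.36) = 71.48
  U: 0 + 1(109.2) = 109.2
  Q: 0 + 1(17.36) = 17.36
  R: 0 + 1(17.36) = 17.36
Total out = 215.4 mol; y_U = 109.2 / 215.4 = 0.5069.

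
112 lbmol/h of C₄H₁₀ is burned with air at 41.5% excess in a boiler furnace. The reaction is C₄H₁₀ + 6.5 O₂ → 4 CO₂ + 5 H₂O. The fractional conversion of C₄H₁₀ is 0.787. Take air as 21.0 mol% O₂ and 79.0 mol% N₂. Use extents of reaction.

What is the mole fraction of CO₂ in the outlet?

Stoichiometric O₂ = 6.5 × 112 = 728 lbmol/h; O₂ fed = 728 × 1.415 = 1030 lbmol/h.
N₂ fed = 1030 × 79/21 = 3875 lbmol/h.
Fuel reacted = 0.787 × 112 → ξ = 88.14 lbmol/h.
Outlet (n = n₀ + ν ξ):
  C₄H₁₀: 112 − 1(88.14) = 23.86
  O₂: 1030 − 6.5(88.14) = 457.2
  N₂: 3875 (inert)
  CO₂: 0 + 4(88.14) = 352.6
  H₂O: 0 + 5(88.14) = 440.7
Total out = 5150 lbmol/h; y_CO₂ = 352.6 / 5150 = 0.06847.

0.0685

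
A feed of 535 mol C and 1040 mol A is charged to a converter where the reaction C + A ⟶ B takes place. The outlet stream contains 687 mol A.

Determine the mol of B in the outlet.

353 mol

For A: n = n₀ − 1ξ → 687 = 1040 − 1ξ, giving ξ = 353 mol.
Outlet amounts (n = n₀ + ν ξ):
  C: 535 − 1(353) = 182
  A: 1040 − 1(353) = 687
  B: 0 + 1(353) = 353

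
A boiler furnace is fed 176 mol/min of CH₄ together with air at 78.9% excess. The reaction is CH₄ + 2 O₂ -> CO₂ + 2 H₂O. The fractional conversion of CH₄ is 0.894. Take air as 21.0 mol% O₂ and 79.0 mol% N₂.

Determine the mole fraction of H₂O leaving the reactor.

Stoichiometric O₂ = 2 × 176 = 352 mol/min; O₂ fed = 352 × 1.789 = 629.7 mol/min.
N₂ fed = 629.7 × 79/21 = 2369 mol/min.
Fuel reacted = 0.894 × 176 → ξ = 157.3 mol/min.
Outlet (n = n₀ + ν ξ):
  CH₄: 176 − 1(157.3) = 18.66
  O₂: 629.7 − 2(157.3) = 315
  N₂: 2369 (inert)
  CO₂: 0 + 1(157.3) = 157.3
  H₂O: 0 + 2(157.3) = 314.7
Total out = 3175 mol/min; y_H₂O = 314.7 / 3175 = 0.09912.

0.0991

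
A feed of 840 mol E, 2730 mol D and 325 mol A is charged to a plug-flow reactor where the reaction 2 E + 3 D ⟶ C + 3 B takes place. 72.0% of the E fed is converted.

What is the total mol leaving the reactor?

3590 mol

E reacted = 0.72 × 840 = 604.8 mol; ν_E = −2, so ξ = 604.8/2 = 302.4 mol.
Outlet amounts (n = n₀ + ν ξ):
  E: 840 − 2(302.4) = 235.2
  D: 2730 − 3(302.4) = 1823
  C: 0 + 1(302.4) = 302.4
  B: 0 + 3(302.4) = 907.2
  A: 325 (inert)
Total out = 235.2 + 1823 + 302.4 + 907.2 + 325 = 3593 mol.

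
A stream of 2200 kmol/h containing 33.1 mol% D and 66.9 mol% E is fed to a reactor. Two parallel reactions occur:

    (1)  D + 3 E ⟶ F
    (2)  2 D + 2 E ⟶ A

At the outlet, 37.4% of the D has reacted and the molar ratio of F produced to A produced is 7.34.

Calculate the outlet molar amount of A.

29.2 kmol/h

Conversion of D: D consumed = 0.374 × 728.2 = 272.3 kmol/h = 1ξ₁ + 2ξ₂.
Selectivity: 1ξ₁ / (1ξ₂) = 7.34 → ξ₁ = 7.34 ξ₂.
Substitute: (1·7.34 + 2) ξ₂ = 272.3 → ξ₂ = 29.16 kmol/h, ξ₁ = 214 kmol/h.
Outlet amounts (n = n₀ + Σ ν·ξ):
  D: 728.2 − 1(214) − 2(29.16) = 455.9
  E: 1472 − 3(214) − 2(29.16) = 771.4
  F: 0 + 1(214) = 214
  A: 0 + 1(29.16) = 29.16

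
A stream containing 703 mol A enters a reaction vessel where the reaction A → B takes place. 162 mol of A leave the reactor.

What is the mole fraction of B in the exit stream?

0.77

For A: n = n₀ − 1ξ → 162 = 703 − 1ξ, giving ξ = 541 mol.
Outlet amounts (n = n₀ + ν ξ):
  A: 703 − 1(541) = 162
  B: 0 + 1(541) = 541
Total out = 703 mol; y_B = 541 / 703 = 0.7696.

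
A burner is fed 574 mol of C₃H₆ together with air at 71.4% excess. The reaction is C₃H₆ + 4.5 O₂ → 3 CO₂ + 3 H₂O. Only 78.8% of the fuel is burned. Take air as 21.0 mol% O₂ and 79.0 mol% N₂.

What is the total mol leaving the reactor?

Stoichiometric O₂ = 4.5 × 574 = 2583 mol; O₂ fed = 2583 × 1.714 = 4427 mol.
N₂ fed = 4427 × 79/21 = 16650 mol.
Fuel reacted = 0.788 × 574 → ξ = 452.3 mol.
Outlet (n = n₀ + ν ξ):
  C₃H₆: 574 − 1(452.3) = 121.7
  O₂: 4427 − 4.5(452.3) = 2392
  N₂: 16650 (inert)
  CO₂: 0 + 3(452.3) = 1357
  H₂O: 0 + 3(452.3) = 1357
Total out = 121.7 + 2392 + 16650 + 1357 + 1357 = 21880 mol.

21900 mol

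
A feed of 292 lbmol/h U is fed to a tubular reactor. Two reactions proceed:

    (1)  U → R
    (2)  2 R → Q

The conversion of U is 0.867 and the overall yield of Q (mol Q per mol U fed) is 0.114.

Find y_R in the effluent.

Conversion of U: U consumed = 1ξ₁ = 0.867 × 292 → ξ₁ = 253.2 lbmol/h.
Yield of Q: 1ξ₂ / 292 = 0.114 → ξ₂ = 33.29 lbmol/h.
Outlet amounts (n = n₀ + Σ ν·ξ):
  U: 292 − 1(253.2) = 38.84
  R: 0 + 1(253.2) − 2(33.29) = 186.6
  Q: 0 + 1(33.29) = 33.29
Total out = 258.7 lbmol/h; y_R = 186.6 / 258.7 = 0.7212.

0.721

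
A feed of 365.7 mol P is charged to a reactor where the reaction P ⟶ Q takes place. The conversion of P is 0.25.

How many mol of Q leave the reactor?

P reacted = 0.25 × 365.7 = 91.42 mol; ν_P = −1, so ξ = 91.42/1 = 91.42 mol.
Outlet amounts (n = n₀ + ν ξ):
  P: 365.7 − 1(91.42) = 274.3
  Q: 0 + 1(91.42) = 91.42

91.4 mol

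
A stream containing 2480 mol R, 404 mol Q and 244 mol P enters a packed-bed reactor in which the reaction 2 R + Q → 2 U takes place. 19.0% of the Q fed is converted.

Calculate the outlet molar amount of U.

154 mol

Q reacted = 0.19 × 404 = 76.76 mol; ν_Q = −1, so ξ = 76.76/1 = 76.76 mol.
Outlet amounts (n = n₀ + ν ξ):
  R: 2480 − 2(76.76) = 2326
  Q: 404 − 1(76.76) = 327.2
  U: 0 + 2(76.76) = 153.5
  P: 244 (inert)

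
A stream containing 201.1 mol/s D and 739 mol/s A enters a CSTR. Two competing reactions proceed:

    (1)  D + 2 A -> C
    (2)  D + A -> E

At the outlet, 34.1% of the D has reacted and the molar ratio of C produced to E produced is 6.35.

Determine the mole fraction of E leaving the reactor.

Conversion of D: D consumed = 0.341 × 201.1 = 68.58 mol/s = 1ξ₁ + 1ξ₂.
Selectivity: 1ξ₁ / (1ξ₂) = 6.35 → ξ₁ = 6.35 ξ₂.
Substitute: (1·6.35 + 1) ξ₂ = 68.58 → ξ₂ = 9.33 mol/s, ξ₁ = 59.25 mol/s.
Outlet amounts (n = n₀ + Σ ν·ξ):
  D: 201.1 − 1(59.25) − 1(9.33) = 132.5
  A: 739 − 2(59.25) − 1(9.33) = 611.2
  C: 0 + 1(59.25) = 59.25
  E: 0 + 1(9.33) = 9.33
Total out = 812.3 mol/s; y_E = 9.33 / 812.3 = 0.01149.

0.0115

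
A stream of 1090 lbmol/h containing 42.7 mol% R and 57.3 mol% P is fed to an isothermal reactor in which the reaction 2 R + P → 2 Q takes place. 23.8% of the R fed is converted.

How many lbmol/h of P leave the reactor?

R reacted = 0.238 × 465.4 = 110.8 lbmol/h; ν_R = −2, so ξ = 110.8/2 = 55.39 lbmol/h.
Outlet amounts (n = n₀ + ν ξ):
  R: 465.4 − 2(55.39) = 354.7
  P: 624.6 − 1(55.39) = 569.2
  Q: 0 + 2(55.39) = 110.8

569 lbmol/h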